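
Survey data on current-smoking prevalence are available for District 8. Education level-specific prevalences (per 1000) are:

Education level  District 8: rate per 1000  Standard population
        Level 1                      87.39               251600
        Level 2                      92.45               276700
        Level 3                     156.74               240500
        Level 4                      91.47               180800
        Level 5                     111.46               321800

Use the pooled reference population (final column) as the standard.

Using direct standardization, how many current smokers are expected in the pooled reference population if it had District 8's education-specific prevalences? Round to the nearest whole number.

137670

Expected current smokers = Σ (standard pop × education-specific rate ÷ 1000)
= 251600×87.39/1000 + 276700×92.45/1000 + 240500×156.74/1000 + 180800×91.47/1000 + 321800×111.46/1000
= 21987.32 + 25580.92 + 37695.97 + 16537.78 + 35867.83 = 137669.81.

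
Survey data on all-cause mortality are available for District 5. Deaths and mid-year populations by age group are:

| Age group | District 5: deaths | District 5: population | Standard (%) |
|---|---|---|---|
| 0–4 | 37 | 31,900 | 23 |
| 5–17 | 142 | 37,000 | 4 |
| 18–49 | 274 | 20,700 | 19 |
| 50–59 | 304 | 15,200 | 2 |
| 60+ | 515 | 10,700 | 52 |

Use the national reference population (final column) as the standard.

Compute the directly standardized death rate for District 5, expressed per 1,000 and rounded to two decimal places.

28.36

Age-specific rates per 1,000 for District 5: 1.160, 3.838, 13.237, 20.000, 48.131.
Standard weights: 0.23, 0.04, 0.19, 0.02, 0.52.
Standardized rate: 0.2300×1.160 + 0.0400×3.838 + 0.1900×13.237 + 0.0200×20.000 + 0.5200×48.131 = 28.3633 per 1,000.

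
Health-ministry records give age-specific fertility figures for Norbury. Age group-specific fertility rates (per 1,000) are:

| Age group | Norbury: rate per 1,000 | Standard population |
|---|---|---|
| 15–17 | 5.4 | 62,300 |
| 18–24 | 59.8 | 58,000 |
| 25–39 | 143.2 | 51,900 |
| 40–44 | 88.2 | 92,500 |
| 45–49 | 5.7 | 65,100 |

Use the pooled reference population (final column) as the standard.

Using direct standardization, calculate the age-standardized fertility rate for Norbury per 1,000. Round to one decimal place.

Standard total = 329,800; weights = 0.1889, 0.1759, 0.1574, 0.2805, 0.1974.
Standardized rate: 0.1889×5.4 + 0.1759×59.8 + 0.1574×143.2 + 0.2805×88.2 + 0.1974×5.7 = 59.9347 per 1,000.

59.9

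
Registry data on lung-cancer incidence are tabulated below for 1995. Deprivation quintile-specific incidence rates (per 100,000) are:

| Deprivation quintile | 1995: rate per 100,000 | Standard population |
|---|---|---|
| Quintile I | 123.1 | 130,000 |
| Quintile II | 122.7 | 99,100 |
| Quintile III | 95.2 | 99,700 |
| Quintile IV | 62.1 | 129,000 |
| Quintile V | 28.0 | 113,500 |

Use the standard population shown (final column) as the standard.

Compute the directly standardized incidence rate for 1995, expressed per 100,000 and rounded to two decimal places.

85.49

Standard total = 571,300; weights = 0.2276, 0.1735, 0.1745, 0.2258, 0.1987.
Standardized rate: 0.2276×123.1 + 0.1735×122.7 + 0.1745×95.2 + 0.2258×62.1 + 0.1987×28.0 = 85.4943 per 100,000.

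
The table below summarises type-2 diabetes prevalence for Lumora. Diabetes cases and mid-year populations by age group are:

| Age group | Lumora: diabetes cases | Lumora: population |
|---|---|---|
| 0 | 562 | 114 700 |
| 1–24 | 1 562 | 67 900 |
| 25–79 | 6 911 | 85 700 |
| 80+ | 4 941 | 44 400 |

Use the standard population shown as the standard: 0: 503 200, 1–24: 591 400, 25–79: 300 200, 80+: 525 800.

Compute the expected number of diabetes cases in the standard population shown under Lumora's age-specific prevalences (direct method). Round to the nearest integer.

98792

Age-specific rates per 1 000 for Lumora: 4.900, 23.004, 80.642, 111.284.
Expected diabetes cases = Σ (standard pop × age-specific rate ÷ 1 000)
= 503 200×4.900/1 000 + 591 400×23.004/1 000 + 300 200×80.642/1 000 + 525 800×111.284/1 000
= 2465.55 + 13604.81 + 24208.66 + 58513.01 = 98792.04.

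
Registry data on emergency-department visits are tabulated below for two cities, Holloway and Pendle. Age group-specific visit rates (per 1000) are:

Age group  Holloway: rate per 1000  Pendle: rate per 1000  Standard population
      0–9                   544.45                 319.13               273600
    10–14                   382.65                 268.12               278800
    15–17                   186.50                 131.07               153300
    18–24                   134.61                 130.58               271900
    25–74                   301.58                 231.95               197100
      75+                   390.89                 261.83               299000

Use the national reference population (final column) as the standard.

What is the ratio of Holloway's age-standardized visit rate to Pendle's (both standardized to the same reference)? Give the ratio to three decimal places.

Standard total = 1473700; weights = 0.1857, 0.1892, 0.1040, 0.1845, 0.1337, 0.2029.
Holloway: 0.1857×544.45 + 0.1892×382.65 + 0.1040×186.50 + 0.1845×134.61 + 0.1337×301.58 + 0.2029×390.89 = 337.3501 per 1000.
Pendle: 0.1857×319.13 + 0.1892×268.12 + 0.1040×131.07 + 0.1845×130.58 + 0.1337×231.95 + 0.2029×261.83 = 231.8437 per 1000.
Ratio = 337.3501 ÷ 231.8437 = 1.45508.

1.455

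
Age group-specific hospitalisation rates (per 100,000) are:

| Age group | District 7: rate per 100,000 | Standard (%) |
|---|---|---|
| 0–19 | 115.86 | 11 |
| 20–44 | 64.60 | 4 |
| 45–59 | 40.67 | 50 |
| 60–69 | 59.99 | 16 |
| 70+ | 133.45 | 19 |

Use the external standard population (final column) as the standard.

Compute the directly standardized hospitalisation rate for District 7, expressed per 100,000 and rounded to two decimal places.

Standard weights: 0.11, 0.04, 0.50, 0.16, 0.19.
Standardized rate: 0.1100×115.86 + 0.0400×64.60 + 0.5000×40.67 + 0.1600×59.99 + 0.1900×133.45 = 70.6175 per 100,000.

70.62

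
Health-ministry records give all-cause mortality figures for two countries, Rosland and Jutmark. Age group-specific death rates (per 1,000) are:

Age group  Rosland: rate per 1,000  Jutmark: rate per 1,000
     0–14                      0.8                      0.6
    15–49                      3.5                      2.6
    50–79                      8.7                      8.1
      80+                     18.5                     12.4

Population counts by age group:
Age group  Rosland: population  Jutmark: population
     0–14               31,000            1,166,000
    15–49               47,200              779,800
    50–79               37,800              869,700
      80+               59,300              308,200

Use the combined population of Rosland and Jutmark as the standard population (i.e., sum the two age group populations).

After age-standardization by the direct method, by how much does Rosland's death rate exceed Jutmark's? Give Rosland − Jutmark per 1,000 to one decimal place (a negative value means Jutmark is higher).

Combined standard total = 3,299,000; weights = 0.3628, 0.2507, 0.2751, 0.1114.
Rosland: 0.3628×0.8 + 0.2507×3.5 + 0.2751×8.7 + 0.1114×18.5 = 5.6217 per 1,000.
Jutmark: 0.3628×0.6 + 0.2507×2.6 + 0.2751×8.1 + 0.1114×12.4 = 4.4790 per 1,000.
Difference = 5.6217 − 4.4790 = 1.1428.

1.1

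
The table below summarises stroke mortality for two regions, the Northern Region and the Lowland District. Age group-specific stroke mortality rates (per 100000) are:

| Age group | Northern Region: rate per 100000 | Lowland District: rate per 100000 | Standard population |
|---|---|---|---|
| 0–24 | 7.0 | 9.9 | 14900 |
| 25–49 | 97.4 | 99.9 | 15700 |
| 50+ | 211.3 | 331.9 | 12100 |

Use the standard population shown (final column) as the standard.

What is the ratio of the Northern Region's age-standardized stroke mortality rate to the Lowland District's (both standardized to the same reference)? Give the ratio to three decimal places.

Standard total = 42700; weights = 0.3489, 0.3677, 0.2834.
The Northern Region: 0.3489×7.0 + 0.3677×97.4 + 0.2834×211.3 = 98.1314 per 100000.
The Lowland District: 0.3489×9.9 + 0.3677×99.9 + 0.2834×331.9 = 134.2372 per 100000.
Ratio = 98.1314 ÷ 134.2372 = 0.73103.

0.731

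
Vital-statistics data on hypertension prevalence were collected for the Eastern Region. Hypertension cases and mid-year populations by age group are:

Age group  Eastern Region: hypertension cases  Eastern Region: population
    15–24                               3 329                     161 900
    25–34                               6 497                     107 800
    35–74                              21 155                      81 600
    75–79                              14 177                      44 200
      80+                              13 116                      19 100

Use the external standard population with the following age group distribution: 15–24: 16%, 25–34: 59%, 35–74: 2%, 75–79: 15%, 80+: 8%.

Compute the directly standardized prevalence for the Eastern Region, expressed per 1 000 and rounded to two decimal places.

147.08

Age-specific rates per 1 000 for the Eastern Region: 20.562, 60.269, 259.252, 320.747, 686.702.
Standard weights: 0.16, 0.59, 0.02, 0.15, 0.08.
Standardized rate: 0.1600×20.562 + 0.5900×60.269 + 0.0200×259.252 + 0.1500×320.747 + 0.0800×686.702 = 147.0818 per 1 000.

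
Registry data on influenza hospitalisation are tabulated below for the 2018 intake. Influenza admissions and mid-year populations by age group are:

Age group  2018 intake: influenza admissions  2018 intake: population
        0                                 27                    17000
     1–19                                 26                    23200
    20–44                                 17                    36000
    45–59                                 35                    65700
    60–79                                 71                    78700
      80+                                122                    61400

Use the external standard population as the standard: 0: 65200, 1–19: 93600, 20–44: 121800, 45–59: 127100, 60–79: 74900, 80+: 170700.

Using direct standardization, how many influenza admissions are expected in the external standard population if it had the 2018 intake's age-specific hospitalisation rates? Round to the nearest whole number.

Age-specific rates per 100000 for the 2018 intake: 158.82, 112.07, 47.22, 53.27, 90.22, 198.70.
Expected influenza admissions = Σ (standard pop × age-specific rate ÷ 100000)
= 65200×158.82/100000 + 93600×112.07/100000 + 121800×47.22/100000 + 127100×53.27/100000 + 74900×90.22/100000 + 170700×198.70/100000
= 103.55 + 104.90 + 57.52 + 67.71 + 67.57 + 339.18 = 740.42.

740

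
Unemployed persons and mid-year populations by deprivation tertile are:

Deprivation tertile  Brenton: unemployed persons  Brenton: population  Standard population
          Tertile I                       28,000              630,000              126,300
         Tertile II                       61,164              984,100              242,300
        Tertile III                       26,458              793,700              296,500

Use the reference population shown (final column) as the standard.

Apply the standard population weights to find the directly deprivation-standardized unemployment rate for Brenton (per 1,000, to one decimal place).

45.9

Deprivation-specific rates per 1,000 for Brenton: 44.444, 62.152, 33.335.
Standard total = 665,100; weights = 0.1899, 0.3643, 0.4458.
Standardized rate: 0.1899×44.444 + 0.3643×62.152 + 0.4458×33.335 = 45.9429 per 1,000.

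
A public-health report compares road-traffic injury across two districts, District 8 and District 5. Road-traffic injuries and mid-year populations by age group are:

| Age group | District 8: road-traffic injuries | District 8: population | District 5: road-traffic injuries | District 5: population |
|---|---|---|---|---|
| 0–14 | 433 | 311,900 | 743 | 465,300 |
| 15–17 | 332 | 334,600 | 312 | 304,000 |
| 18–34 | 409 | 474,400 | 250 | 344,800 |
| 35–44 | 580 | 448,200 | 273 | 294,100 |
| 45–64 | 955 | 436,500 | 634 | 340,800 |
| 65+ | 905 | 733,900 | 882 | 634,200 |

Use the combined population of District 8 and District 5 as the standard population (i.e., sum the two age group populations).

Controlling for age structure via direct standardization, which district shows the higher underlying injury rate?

District 8

Age-specific rates per 100,000 for District 8: 138.83, 99.22, 86.21, 129.41, 218.79, 123.31.
For District 5: 159.68, 102.63, 72.51, 92.83, 186.03, 139.07.
Combined standard total = 5,122,700; weights = 0.1517, 0.1247, 0.1599, 0.1449, 0.1517, 0.2671.
District 8: 0.1517×138.83 + 0.1247×99.22 + 0.1599×86.21 + 0.1449×129.41 + 0.1517×218.79 + 0.2671×123.31 = 132.1008 per 100,000.
District 5: 0.1517×159.68 + 0.1247×102.63 + 0.1599×72.51 + 0.1449×92.83 + 0.1517×186.03 + 0.2671×139.07 = 127.4358 per 100,000.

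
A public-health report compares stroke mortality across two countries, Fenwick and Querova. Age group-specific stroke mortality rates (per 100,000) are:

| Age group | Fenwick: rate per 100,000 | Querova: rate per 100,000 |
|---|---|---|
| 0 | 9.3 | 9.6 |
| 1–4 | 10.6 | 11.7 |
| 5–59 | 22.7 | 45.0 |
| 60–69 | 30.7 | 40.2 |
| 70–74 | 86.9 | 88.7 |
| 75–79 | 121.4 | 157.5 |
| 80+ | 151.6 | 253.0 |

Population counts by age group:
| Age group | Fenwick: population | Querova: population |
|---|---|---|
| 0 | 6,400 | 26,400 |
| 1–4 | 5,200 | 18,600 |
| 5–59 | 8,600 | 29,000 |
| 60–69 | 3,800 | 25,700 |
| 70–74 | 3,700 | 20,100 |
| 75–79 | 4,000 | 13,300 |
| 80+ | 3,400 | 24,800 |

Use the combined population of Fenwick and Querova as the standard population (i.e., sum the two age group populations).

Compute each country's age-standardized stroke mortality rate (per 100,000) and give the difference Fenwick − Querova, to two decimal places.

-24.26

Combined standard total = 193,000; weights = 0.1699, 0.1233, 0.1948, 0.1528, 0.1233, 0.0896, 0.1461.
Fenwick: 0.1699×9.3 + 0.1233×10.6 + 0.1948×22.7 + 0.1528×30.7 + 0.1233×86.9 + 0.0896×121.4 + 0.1461×151.6 = 55.7516 per 100,000.
Querova: 0.1699×9.6 + 0.1233×11.7 + 0.1948×45.0 + 0.1528×40.2 + 0.1233×88.7 + 0.0896×157.5 + 0.1461×253.0 = 80.0085 per 100,000.
Difference = 55.7516 − 80.0085 = -24.2570.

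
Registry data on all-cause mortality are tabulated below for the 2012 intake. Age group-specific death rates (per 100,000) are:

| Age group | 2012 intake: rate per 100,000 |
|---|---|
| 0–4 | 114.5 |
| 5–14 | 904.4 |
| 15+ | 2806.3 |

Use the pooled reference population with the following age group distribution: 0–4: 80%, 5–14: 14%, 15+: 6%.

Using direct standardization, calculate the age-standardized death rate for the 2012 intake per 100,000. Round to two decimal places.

386.59

Standard weights: 0.80, 0.14, 0.06.
Standardized rate: 0.8000×114.5 + 0.1400×904.4 + 0.0600×2806.3 = 386.5940 per 100,000.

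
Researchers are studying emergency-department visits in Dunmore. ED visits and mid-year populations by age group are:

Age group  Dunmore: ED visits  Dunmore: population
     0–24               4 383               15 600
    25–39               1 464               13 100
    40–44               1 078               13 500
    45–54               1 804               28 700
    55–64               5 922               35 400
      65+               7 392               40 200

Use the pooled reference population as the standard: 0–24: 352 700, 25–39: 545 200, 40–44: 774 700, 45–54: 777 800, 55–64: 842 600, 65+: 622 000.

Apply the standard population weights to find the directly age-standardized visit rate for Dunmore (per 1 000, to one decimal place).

134.4

Age-specific rates per 1 000 for Dunmore: 280.962, 111.756, 79.852, 62.857, 167.288, 183.881.
Standard total = 3 915 000; weights = 0.0901, 0.1393, 0.1979, 0.1987, 0.2152, 0.1589.
Standardized rate: 0.0901×280.962 + 0.1393×111.756 + 0.1979×79.852 + 0.1987×62.857 + 0.2152×167.288 + 0.1589×183.881 = 134.3823 per 1 000.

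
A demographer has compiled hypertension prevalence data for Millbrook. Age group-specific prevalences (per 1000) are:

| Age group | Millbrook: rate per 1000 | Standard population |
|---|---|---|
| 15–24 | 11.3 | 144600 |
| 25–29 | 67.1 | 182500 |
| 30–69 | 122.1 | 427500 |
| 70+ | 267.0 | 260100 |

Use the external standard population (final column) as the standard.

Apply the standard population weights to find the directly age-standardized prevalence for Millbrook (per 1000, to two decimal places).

Standard total = 1014700; weights = 0.1425, 0.1799, 0.4213, 0.2563.
Standardized rate: 0.1425×11.3 + 0.1799×67.1 + 0.4213×122.1 + 0.2563×267.0 = 133.5608 per 1000.

133.56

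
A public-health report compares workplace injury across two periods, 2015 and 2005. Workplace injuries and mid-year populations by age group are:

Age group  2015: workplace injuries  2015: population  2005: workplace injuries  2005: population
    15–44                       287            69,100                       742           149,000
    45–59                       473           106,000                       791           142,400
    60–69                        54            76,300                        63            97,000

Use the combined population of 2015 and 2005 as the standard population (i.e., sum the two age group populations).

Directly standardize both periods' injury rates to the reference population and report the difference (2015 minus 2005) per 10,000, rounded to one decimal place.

Age-specific rates per 10,000 for 2015: 41.53, 44.62, 7.08.
For 2005: 49.80, 55.55, 6.49.
Combined standard total = 639,800; weights = 0.3409, 0.3882, 0.2709.
2015: 0.3409×41.53 + 0.3882×44.62 + 0.2709×7.08 = 33.4000 per 10,000.
2005: 0.3409×49.80 + 0.3882×55.55 + 0.2709×6.49 = 40.3012 per 10,000.
Difference = 33.4000 − 40.3012 = -6.9012.

-6.9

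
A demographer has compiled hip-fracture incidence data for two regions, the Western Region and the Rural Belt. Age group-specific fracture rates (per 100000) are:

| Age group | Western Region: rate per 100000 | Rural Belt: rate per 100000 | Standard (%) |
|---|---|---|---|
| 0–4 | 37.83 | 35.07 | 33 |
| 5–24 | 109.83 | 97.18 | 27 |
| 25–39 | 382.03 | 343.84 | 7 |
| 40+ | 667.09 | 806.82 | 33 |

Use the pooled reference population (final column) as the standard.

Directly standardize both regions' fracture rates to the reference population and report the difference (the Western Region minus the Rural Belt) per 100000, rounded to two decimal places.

-39.11

Standard weights: 0.33, 0.27, 0.07, 0.33.
The Western Region: 0.3300×37.83 + 0.2700×109.83 + 0.0700×382.03 + 0.3300×667.09 = 289.0198 per 100000.
The Rural Belt: 0.3300×35.07 + 0.2700×97.18 + 0.0700×343.84 + 0.3300×806.82 = 328.1311 per 100000.
Difference = 289.0198 − 328.1311 = -39.1113.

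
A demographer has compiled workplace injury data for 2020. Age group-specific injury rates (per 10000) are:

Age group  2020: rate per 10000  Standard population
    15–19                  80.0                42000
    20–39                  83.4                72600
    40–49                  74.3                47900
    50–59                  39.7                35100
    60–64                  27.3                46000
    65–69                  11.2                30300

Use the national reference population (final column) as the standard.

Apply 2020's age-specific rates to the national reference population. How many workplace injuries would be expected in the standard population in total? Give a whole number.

1596

Expected workplace injuries = Σ (standard pop × age-specific rate ÷ 10000)
= 42000×80.0/10000 + 72600×83.4/10000 + 47900×74.3/10000 + 35100×39.7/10000 + 46000×27.3/10000 + 30300×11.2/10000
= 336.00 + 605.48 + 355.90 + 139.35 + 125.58 + 33.94 = 1596.24.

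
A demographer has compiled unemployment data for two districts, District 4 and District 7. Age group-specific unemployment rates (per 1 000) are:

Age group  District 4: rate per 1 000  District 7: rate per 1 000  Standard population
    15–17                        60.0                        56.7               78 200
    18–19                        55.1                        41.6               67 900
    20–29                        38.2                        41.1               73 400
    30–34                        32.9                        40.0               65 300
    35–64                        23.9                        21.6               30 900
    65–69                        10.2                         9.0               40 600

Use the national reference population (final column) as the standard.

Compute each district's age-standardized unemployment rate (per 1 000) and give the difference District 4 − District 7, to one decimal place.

Standard total = 356 300; weights = 0.2195, 0.1906, 0.2060, 0.1833, 0.0867, 0.1139.
District 4: 0.2195×60.0 + 0.1906×55.1 + 0.2060×38.2 + 0.1833×32.9 + 0.0867×23.9 + 0.1139×10.2 = 40.8032 per 1 000.
District 7: 0.2195×56.7 + 0.1906×41.6 + 0.2060×41.1 + 0.1833×40.0 + 0.0867×21.6 + 0.1139×9.0 = 39.0687 per 1 000.
Difference = 40.8032 − 39.0687 = 1.7345.

1.7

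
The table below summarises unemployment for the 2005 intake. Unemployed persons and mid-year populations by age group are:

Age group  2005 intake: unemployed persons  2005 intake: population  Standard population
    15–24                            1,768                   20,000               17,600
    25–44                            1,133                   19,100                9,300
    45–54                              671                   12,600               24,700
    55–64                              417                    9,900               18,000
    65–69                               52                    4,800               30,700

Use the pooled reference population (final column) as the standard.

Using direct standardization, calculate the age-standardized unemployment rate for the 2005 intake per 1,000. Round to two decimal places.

45.00

Age-specific rates per 1,000 for the 2005 intake: 88.400, 59.319, 53.254, 42.121, 10.833.
Standard total = 100,300; weights = 0.1755, 0.0927, 0.2463, 0.1795, 0.3061.
Standardized rate: 0.1755×88.400 + 0.0927×59.319 + 0.2463×53.254 + 0.1795×42.121 + 0.3061×10.833 = 45.0015 per 1,000.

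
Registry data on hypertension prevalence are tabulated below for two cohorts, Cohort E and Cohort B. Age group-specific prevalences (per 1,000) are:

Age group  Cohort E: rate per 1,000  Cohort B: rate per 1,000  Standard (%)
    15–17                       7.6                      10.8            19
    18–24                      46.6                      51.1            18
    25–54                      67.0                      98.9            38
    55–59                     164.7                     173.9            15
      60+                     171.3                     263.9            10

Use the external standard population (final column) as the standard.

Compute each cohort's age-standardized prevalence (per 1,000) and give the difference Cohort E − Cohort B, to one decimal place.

-24.2

Standard weights: 0.19, 0.18, 0.38, 0.15, 0.10.
Cohort E: 0.1900×7.6 + 0.1800×46.6 + 0.3800×67.0 + 0.1500×164.7 + 0.1000×171.3 = 77.1270 per 1,000.
Cohort B: 0.1900×10.8 + 0.1800×51.1 + 0.3800×98.9 + 0.1500×173.9 + 0.1000×263.9 = 101.3070 per 1,000.
Difference = 77.1270 − 101.3070 = -24.1800.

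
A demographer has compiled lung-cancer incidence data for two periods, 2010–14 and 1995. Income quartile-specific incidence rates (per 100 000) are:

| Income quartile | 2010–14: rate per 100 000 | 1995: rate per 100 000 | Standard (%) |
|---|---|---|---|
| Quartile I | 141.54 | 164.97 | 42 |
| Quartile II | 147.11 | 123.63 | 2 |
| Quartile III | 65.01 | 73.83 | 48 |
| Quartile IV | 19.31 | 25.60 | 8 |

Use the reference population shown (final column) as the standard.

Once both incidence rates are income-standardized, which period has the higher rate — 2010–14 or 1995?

1995

Standard weights: 0.42, 0.02, 0.48, 0.08.
2010–14: 0.4200×141.54 + 0.0200×147.11 + 0.4800×65.01 + 0.0800×19.31 = 95.1386 per 100 000.
1995: 0.4200×164.97 + 0.0200×123.63 + 0.4800×73.83 + 0.0800×25.60 = 109.2464 per 100 000.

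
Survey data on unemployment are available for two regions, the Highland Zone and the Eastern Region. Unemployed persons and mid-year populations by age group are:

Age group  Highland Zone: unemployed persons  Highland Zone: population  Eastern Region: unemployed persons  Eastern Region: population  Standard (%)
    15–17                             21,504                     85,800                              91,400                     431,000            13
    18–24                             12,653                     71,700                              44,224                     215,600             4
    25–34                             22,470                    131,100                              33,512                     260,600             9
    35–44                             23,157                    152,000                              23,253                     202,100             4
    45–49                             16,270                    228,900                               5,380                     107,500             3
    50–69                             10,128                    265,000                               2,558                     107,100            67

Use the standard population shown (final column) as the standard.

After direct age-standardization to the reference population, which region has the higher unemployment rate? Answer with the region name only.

Age-specific rates per 1,000 for the Highland Zone: 250.629, 176.471, 171.396, 152.349, 71.079, 38.219.
For the Eastern Region: 212.065, 205.121, 128.596, 115.057, 50.047, 23.884.
Standard weights: 0.13, 0.04, 0.09, 0.04, 0.03, 0.67.
The Highland Zone: 0.1300×250.629 + 0.0400×176.471 + 0.0900×171.396 + 0.0400×152.349 + 0.0300×71.079 + 0.6700×38.219 = 88.8993 per 1,000.
The Eastern Region: 0.1300×212.065 + 0.0400×205.121 + 0.0900×128.596 + 0.0400×115.057 + 0.0300×50.047 + 0.6700×23.884 = 69.4530 per 1,000.
The crude rates (113.62 vs 151.32) would put the Eastern Region higher, but that reflects its age composition; once standardized to a common age structure, the Highland Zone has the higher underlying rate.

Highland Zone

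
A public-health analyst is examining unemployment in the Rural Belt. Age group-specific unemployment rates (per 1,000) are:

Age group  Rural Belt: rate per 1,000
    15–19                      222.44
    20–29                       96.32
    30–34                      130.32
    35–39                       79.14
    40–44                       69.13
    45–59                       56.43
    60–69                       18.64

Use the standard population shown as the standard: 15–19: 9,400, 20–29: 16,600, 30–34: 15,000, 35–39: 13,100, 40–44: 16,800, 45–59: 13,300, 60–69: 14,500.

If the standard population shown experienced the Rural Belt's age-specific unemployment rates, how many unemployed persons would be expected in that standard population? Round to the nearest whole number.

Expected unemployed persons = Σ (standard pop × age-specific rate ÷ 1,000)
= 9,400×222.44/1,000 + 16,600×96.32/1,000 + 15,000×130.32/1,000 + 13,100×79.14/1,000 + 16,800×69.13/1,000 + 13,300×56.43/1,000 + 14,500×18.64/1,000
= 2090.94 + 1598.91 + 1954.80 + 1036.73 + 1161.38 + 750.52 + 270.28 = 8863.57.

8864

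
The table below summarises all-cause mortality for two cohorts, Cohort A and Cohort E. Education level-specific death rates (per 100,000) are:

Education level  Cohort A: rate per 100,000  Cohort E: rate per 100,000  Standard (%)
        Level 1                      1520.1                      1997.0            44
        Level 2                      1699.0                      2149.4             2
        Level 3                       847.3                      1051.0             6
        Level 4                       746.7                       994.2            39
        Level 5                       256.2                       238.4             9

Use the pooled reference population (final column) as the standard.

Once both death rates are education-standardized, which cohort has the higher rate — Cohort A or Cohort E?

Cohort E

Standard weights: 0.44, 0.02, 0.06, 0.39, 0.09.
Cohort A: 0.4400×1520.1 + 0.0200×1699.0 + 0.0600×847.3 + 0.3900×746.7 + 0.0900×256.2 = 1067.9330 per 100,000.
Cohort E: 0.4400×1997.0 + 0.0200×2149.4 + 0.0600×1051.0 + 0.3900×994.2 + 0.0900×238.4 = 1393.9220 per 100,000.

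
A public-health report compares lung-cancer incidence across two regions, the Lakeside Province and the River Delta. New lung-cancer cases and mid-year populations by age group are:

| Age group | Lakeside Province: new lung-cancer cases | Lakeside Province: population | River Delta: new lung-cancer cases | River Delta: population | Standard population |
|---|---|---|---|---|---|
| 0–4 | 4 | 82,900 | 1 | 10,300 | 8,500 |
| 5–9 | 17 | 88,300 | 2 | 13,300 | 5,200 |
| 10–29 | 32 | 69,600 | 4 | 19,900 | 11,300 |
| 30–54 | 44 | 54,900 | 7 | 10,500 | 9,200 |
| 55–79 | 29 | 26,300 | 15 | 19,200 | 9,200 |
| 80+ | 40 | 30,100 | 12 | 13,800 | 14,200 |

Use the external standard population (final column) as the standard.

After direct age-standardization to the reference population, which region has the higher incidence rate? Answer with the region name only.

Age-specific rates per 100,000 for the Lakeside Province: 4.83, 19.25, 45.98, 80.15, 110.27, 132.89.
For the River Delta: 9.71, 15.04, 20.10, 66.67, 78.12, 86.96.
Standard total = 57,600; weights = 0.1476, 0.0903, 0.1962, 0.1597, 0.1597, 0.2465.
The Lakeside Province: 0.1476×4.83 + 0.0903×19.25 + 0.1962×45.98 + 0.1597×80.15 + 0.1597×110.27 + 0.2465×132.89 = 74.6441 per 100,000.
The River Delta: 0.1476×9.71 + 0.0903×15.04 + 0.1962×20.10 + 0.1597×66.67 + 0.1597×78.12 + 0.2465×86.96 = 51.2972 per 100,000.

Lakeside Province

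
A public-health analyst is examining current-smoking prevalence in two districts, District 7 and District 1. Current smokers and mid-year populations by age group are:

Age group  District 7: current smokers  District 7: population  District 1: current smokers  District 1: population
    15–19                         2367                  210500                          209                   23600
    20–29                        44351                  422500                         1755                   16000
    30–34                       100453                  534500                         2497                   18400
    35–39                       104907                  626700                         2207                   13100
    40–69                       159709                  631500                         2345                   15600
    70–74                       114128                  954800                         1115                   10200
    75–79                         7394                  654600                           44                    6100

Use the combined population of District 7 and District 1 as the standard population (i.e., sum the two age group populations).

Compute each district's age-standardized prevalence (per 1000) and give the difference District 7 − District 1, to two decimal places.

25.52

Age-specific rates per 1000 for District 7: 11.245, 104.973, 187.938, 167.396, 252.904, 119.531, 11.295.
For District 1: 8.856, 109.688, 135.707, 168.473, 150.321, 109.314, 7.213.
Combined standard total = 4138100; weights = 0.0566, 0.1060, 0.1336, 0.1546, 0.1564, 0.2332, 0.1597.
District 7: 0.0566×11.245 + 0.1060×104.973 + 0.1336×187.938 + 0.1546×167.396 + 0.1564×252.904 + 0.2332×119.531 + 0.1597×11.295 = 131.9780 per 1000.
District 1: 0.0566×8.856 + 0.1060×109.688 + 0.1336×135.707 + 0.1546×168.473 + 0.1564×150.321 + 0.2332×109.314 + 0.1597×7.213 = 106.4543 per 1000.
Difference = 131.9780 − 106.4543 = 25.5238.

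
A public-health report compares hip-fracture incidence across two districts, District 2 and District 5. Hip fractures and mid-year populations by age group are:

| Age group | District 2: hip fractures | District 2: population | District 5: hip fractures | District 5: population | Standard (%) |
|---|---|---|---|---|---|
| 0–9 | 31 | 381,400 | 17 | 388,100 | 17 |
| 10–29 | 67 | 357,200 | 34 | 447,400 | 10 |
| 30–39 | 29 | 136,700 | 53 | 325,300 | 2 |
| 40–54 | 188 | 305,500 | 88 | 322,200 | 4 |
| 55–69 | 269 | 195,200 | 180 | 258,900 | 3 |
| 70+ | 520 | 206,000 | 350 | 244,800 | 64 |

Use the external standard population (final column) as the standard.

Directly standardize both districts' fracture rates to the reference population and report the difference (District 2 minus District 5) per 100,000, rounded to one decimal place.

75.3

Age-specific rates per 100,000 for District 2: 8.13, 18.76, 21.21, 61.54, 137.81, 252.43.
For District 5: 4.38, 7.60, 16.29, 27.31, 69.52, 142.97.
Standard weights: 0.17, 0.10, 0.02, 0.04, 0.03, 0.64.
District 2: 0.1700×8.13 + 0.1000×18.76 + 0.0200×21.21 + 0.0400×61.54 + 0.0300×137.81 + 0.6400×252.43 = 171.8309 per 100,000.
District 5: 0.1700×4.38 + 0.1000×7.60 + 0.0200×16.29 + 0.0400×27.31 + 0.0300×69.52 + 0.6400×142.97 = 96.5120 per 100,000.
Difference = 171.8309 − 96.5120 = 75.3189.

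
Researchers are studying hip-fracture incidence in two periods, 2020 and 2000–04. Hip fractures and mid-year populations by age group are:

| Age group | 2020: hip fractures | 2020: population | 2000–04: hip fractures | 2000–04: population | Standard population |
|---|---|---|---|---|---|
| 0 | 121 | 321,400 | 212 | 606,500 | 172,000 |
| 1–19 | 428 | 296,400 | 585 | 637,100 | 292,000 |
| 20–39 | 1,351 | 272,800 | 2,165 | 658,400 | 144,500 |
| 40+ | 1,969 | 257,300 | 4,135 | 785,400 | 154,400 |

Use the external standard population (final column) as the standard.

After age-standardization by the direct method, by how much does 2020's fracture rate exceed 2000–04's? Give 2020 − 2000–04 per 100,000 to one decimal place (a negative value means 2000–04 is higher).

100.6

Age-specific rates per 100,000 for 2020: 37.65, 144.40, 495.23, 765.25.
For 2000–04: 34.95, 91.82, 328.83, 526.48.
Standard total = 762,900; weights = 0.2255, 0.3828, 0.1894, 0.2024.
2020: 0.2255×37.65 + 0.3828×144.40 + 0.1894×495.23 + 0.2024×765.25 = 312.4351 per 100,000.
2000–04: 0.2255×34.95 + 0.3828×91.82 + 0.1894×328.83 + 0.2024×526.48 = 211.8612 per 100,000.
Difference = 312.4351 − 211.8612 = 100.5739.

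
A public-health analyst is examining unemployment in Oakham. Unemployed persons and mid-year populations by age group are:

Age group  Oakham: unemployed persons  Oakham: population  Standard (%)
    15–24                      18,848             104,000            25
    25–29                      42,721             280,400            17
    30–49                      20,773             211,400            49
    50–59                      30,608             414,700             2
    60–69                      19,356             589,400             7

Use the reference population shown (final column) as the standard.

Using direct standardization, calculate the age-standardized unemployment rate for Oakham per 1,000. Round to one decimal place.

Age-specific rates per 1,000 for Oakham: 181.231, 152.357, 98.264, 73.808, 32.840.
Standard weights: 0.25, 0.17, 0.49, 0.02, 0.07.
Standardized rate: 0.2500×181.231 + 0.1700×152.357 + 0.4900×98.264 + 0.0200×73.808 + 0.0700×32.840 = 123.1327 per 1,000.

123.1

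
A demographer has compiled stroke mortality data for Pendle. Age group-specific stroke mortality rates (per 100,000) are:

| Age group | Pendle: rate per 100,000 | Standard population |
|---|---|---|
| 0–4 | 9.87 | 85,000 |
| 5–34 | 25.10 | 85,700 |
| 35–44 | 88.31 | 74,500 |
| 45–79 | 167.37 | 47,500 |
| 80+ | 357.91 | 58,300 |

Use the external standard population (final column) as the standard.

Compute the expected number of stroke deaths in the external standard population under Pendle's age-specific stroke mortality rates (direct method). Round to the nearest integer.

Expected stroke deaths = Σ (standard pop × age-specific rate ÷ 100,000)
= 85,000×9.87/100,000 + 85,700×25.10/100,000 + 74,500×88.31/100,000 + 47,500×167.37/100,000 + 58,300×357.91/100,000
= 8.39 + 21.51 + 65.79 + 79.50 + 208.66 = 383.85.

384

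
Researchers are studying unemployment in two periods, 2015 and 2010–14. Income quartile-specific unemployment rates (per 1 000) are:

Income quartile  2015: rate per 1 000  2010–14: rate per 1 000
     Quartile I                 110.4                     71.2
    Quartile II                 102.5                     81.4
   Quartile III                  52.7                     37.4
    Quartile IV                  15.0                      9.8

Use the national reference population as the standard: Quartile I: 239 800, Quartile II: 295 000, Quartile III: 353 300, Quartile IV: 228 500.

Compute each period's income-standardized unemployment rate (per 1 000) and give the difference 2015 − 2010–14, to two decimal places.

19.90

Standard total = 1 116 600; weights = 0.2148, 0.2642, 0.3164, 0.2046.
2015: 0.2148×110.4 + 0.2642×102.5 + 0.3164×52.7 + 0.2046×15.0 = 70.5336 per 1 000.
2010–14: 0.2148×71.2 + 0.2642×81.4 + 0.3164×37.4 + 0.2046×9.8 = 50.6354 per 1 000.
Difference = 70.5336 − 50.6354 = 19.8982.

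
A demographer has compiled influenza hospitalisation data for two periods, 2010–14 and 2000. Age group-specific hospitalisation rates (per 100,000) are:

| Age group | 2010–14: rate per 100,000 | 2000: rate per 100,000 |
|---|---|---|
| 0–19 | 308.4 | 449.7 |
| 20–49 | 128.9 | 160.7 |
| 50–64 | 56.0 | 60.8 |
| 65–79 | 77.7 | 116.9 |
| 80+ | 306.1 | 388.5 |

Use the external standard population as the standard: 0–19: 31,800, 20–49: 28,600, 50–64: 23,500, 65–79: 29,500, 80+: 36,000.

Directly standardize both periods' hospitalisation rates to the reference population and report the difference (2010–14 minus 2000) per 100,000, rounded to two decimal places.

-64.51

Standard total = 149,400; weights = 0.2129, 0.1914, 0.1573, 0.1975, 0.2410.
2010–14: 0.2129×308.4 + 0.1914×128.9 + 0.1573×56.0 + 0.1975×77.7 + 0.2410×306.1 = 188.2290 per 100,000.
2000: 0.2129×449.7 + 0.1914×160.7 + 0.1573×60.8 + 0.1975×116.9 + 0.2410×388.5 = 252.7432 per 100,000.
Difference = 188.2290 − 252.7432 = -64.5142.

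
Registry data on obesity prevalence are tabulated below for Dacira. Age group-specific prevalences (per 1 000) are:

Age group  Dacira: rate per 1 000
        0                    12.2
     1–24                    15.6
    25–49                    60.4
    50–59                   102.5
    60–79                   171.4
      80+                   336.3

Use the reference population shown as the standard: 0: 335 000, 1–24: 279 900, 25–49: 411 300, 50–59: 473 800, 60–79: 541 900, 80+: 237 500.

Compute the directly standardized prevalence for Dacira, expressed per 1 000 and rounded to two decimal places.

Standard total = 2 279 400; weights = 0.1470, 0.1228, 0.1804, 0.2079, 0.2377, 0.1042.
Standardized rate: 0.1470×12.2 + 0.1228×15.6 + 0.1804×60.4 + 0.2079×102.5 + 0.2377×171.4 + 0.1042×336.3 = 111.7019 per 1 000.

111.70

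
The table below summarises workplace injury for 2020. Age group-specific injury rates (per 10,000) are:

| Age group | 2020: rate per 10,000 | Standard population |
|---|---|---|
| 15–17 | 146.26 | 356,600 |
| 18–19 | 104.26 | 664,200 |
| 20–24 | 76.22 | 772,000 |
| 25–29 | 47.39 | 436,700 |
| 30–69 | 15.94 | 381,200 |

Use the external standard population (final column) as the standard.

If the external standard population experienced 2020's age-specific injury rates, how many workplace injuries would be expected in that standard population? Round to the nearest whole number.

Expected workplace injuries = Σ (standard pop × age-specific rate ÷ 10,000)
= 356,600×146.26/10,000 + 664,200×104.26/10,000 + 772,000×76.22/10,000 + 436,700×47.39/10,000 + 381,200×15.94/10,000
= 5215.63 + 6924.95 + 5884.18 + 2069.52 + 607.63 = 20701.92.

20702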